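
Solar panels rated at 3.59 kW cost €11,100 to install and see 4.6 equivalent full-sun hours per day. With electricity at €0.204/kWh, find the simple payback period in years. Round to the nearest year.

Daily generation = 3.59 kW × 4.6 h = 16.51 kWh
Annual generation = 16.51 × 365 = 6027.6 kWh
Annual savings = 6027.6 × €0.204 = €1,229.63
Payback = €11,100 / €1,229.63 = 9.03 years

9 years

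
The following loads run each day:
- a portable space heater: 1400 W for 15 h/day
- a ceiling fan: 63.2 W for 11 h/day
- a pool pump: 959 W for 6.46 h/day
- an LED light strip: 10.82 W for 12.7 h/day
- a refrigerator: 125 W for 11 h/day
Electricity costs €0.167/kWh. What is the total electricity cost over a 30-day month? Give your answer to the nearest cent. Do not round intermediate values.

portable space heater: 1400 W × 15 h × 30 d = 630,000 Wh = 630 kWh
ceiling fan: 63.2 W × 11 h × 30 d = 20,856 Wh = 20.86 kWh
pool pump: 959 W × 6.46 h × 30 d = 185,854 Wh = 185.9 kWh
LED light strip: 10.82 W × 12.7 h × 30 d = 4,122 Wh = 4.122 kWh
refrigerator: 125 W × 11 h × 30 d = 41,250 Wh = 41.25 kWh
Total energy = 630 + 20.86 + 185.9 + 4.122 + 41.25 = 882.1 kWh
Cost = 882.1 kWh × €0.167 = €147.31

€147.31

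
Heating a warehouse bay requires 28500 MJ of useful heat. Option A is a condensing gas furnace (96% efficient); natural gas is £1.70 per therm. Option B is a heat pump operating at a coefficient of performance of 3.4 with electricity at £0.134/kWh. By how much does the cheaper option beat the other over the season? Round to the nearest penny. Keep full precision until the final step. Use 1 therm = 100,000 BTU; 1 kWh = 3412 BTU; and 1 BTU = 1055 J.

Heat load = 28500 MJ = 28,500,000,000 J / 1055 = 27,014,218 BTU
Gas: input = 27,014,218 / 0.96 = 28,139,810 BTU = 281.4 therm → 281.4 × £1.70 = £478.38
Heat pump: 27,014,218 BTU / 3412 = 7,917 kWh heat; / 3.4 = 2,329 kWh in → × £0.134 = £312.04
Difference = |£478.38 − £312.04| = £166.34

£166.34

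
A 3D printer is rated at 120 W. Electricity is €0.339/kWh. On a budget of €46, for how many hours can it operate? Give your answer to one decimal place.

Energy budget = €46 / €0.339 per kWh = 135.7 kWh = 135,693 Wh
Runtime = 135,693 Wh / 120 W = 1,131 h

1130.8 h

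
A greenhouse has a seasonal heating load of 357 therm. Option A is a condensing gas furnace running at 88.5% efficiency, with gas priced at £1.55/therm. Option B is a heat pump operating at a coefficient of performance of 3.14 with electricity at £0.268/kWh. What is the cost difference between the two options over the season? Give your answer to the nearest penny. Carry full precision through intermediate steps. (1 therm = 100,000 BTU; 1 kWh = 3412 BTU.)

£267.77

Heat load = 357 therm × 100,000 = 35,700,000 BTU
Gas: input = 35,700,000 / 0.885 = 40,338,983 BTU = 403.4 therm → 403.4 × £1.55 = £625.25
Heat pump: 35,700,000 BTU / 3412 = 10,460 kWh heat; / 3.14 = 3,332 kWh in → × £0.268 = £893.03
Difference = |£625.25 − £893.03| = £267.77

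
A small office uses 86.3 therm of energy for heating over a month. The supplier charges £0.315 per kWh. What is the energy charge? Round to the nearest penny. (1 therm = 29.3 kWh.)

86.3 therm × (29.3 kWh/therm) = 2,529 kWh
Cost = 2,529 kWh × £0.315/kWh = £796.51

£796.51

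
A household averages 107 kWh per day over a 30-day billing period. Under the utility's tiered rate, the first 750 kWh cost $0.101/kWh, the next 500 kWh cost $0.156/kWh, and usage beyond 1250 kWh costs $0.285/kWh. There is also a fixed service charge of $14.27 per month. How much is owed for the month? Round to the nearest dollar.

Usage = 107 kWh/day × 30 days = 3210 kWh
First 750 kWh × $0.101 = $75.75
Next 500 kWh × $0.156 = $78.00
Remaining 1960 kWh × $0.285 = $558.60
Energy charge = $712.35; + service $14.27 = $726.62 ≈ $727

$727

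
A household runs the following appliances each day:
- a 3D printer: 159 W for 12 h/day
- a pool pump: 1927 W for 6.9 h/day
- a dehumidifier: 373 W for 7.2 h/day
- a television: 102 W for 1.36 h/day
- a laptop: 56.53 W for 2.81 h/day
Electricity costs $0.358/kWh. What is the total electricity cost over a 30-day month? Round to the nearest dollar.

3D printer: 159 W × 12 h × 30 d = 57,240 Wh = 57.24 kWh
pool pump: 1927 W × 6.9 h × 30 d = 398,889 Wh = 398.9 kWh
dehumidifier: 373 W × 7.2 h × 30 d = 80,568 Wh = 80.57 kWh
television: 102 W × 1.36 h × 30 d = 4,162 Wh = 4.162 kWh
laptop: 56.53 W × 2.81 h × 30 d = 4,765 Wh = 4.765 kWh
Total energy = 57.24 + 398.9 + 80.57 + 4.162 + 4.765 = 545.6 kWh
Cost = 545.6 kWh × $0.358 = $195.33 ≈ $195

$195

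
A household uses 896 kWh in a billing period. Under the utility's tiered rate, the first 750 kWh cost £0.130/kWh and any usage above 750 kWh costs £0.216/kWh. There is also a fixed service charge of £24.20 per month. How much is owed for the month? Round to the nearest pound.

£153

First 750 kWh × £0.130 = £97.50
Remaining 146 kWh × £0.216 = £31.54
Energy charge = £129.04; + service £24.20 = £153.24 ≈ £153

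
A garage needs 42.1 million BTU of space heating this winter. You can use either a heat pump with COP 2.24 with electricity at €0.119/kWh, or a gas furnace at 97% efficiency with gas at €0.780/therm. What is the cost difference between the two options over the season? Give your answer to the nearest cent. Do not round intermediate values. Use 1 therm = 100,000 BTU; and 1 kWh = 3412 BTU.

€316.96

Heat load = 42.1 × 10⁶ BTU = 42,100,000 BTU
Gas: input = 42,100,000 / 0.97 = 43,402,062 BTU = 434 therm → 434 × €0.780 = €338.54
Heat pump: 42,100,000 BTU / 3412 = 12,340 kWh heat; / 2.24 = 5,508 kWh in → × €0.119 = €655.50
Difference = |€338.54 − €655.50| = €316.96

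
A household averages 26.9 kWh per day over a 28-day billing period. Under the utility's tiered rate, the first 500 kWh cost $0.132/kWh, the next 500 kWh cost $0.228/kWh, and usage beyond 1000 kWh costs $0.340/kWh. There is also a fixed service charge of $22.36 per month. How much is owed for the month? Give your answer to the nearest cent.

$146.09

Usage = 26.9 kWh/day × 28 days = 753.2 kWh
First 500 kWh × $0.132 = $66.00
Next 253.2 kWh × $0.228 = $57.73
Remaining tier: 0 kWh (not reached)
Energy charge = $123.73; + service $22.36 = $146.09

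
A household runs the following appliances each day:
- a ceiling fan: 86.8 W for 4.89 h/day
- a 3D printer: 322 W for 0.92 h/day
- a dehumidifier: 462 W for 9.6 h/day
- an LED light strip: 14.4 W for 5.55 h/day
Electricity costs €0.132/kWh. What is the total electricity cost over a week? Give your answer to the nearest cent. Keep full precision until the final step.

ceiling fan: 86.8 W × 4.89 h × 7 d = 2,971 Wh = 2.971 kWh
3D printer: 322 W × 0.92 h × 7 d = 2,074 Wh = 2.074 kWh
dehumidifier: 462 W × 9.6 h × 7 d = 31,046 Wh = 31.05 kWh
LED light strip: 14.4 W × 5.55 h × 7 d = 559 Wh = 0.5594 kWh
Total energy = 2.971 + 2.074 + 31.05 + 0.5594 = 36.65 kWh
Cost = 36.65 kWh × €0.132 = €4.84

€4.84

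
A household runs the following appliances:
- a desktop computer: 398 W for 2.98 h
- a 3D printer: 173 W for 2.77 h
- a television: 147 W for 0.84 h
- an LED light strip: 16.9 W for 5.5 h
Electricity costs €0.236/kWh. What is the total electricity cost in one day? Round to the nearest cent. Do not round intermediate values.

desktop computer: 398 W × 2.98 h = 1,186 Wh = 1.186 kWh
3D printer: 173 W × 2.77 h = 479 Wh = 0.4792 kWh
television: 147 W × 0.84 h = 123 Wh = 0.1235 kWh
LED light strip: 16.9 W × 5.5 h = 93 Wh = 0.09295 kWh
Total energy = 1.186 + 0.4792 + 0.1235 + 0.09295 = 1.882 kWh
Cost = 1.882 kWh × €0.236 = €0.44

€0.44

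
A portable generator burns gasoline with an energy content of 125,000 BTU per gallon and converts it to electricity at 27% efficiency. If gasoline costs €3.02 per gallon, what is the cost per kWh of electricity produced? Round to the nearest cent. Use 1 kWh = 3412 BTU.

Electrical output per gallon = 125,000 BTU × 0.27 / 3412 BTU/kWh = 9.892 kWh
Cost per kWh = €3.02 / 9.892 kWh = €0.305

€0.31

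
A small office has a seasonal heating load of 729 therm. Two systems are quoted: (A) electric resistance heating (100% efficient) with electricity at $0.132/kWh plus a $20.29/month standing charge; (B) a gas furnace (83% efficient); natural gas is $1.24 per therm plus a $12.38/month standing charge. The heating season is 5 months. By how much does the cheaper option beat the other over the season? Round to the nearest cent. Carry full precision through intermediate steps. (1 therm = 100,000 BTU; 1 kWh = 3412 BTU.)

$1770.72

Heat load = 729 therm × 100,000 = 72,900,000 BTU
Gas: input = 72,900,000 / 0.830 = 87,831,325 BTU = 878.3 therm → 878.3 × $1.24 = $1,089.11; + 5 × $12.38 standing = $1,151.01
Electric: 72,900,000 BTU / 3412 = 21,370 kWh → × $0.132 = $2,820.28; + 5 × $20.29 standing = $2,921.73
Difference = |$1,151.01 − $2,921.73| = $1,770.72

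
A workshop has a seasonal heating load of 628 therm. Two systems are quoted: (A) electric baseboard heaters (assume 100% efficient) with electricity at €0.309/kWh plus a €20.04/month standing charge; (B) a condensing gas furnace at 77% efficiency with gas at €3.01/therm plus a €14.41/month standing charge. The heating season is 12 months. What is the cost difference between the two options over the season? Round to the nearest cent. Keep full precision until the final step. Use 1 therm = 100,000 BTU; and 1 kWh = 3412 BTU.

Heat load = 628 therm × 100,000 = 62,800,000 BTU
Gas: input = 62,800,000 / 0.77 = 81,558,442 BTU = 815.6 therm → 815.6 × €3.01 = €2,454.91; + 12 × €14.41 standing = €2,627.83
Electric: 62,800,000 BTU / 3412 = 18,410 kWh → × €0.309 = €5,687.34; + 12 × €20.04 standing = €5,927.82
Difference = |€2,627.83 − €5,927.82| = €3,299.99

€3299.99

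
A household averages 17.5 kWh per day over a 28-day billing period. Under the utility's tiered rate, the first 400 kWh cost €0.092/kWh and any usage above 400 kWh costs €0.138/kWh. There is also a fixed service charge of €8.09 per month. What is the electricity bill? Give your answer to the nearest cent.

Usage = 17.5 kWh/day × 28 days = 490 kWh
First 400 kWh × €0.092 = €36.80
Remaining 90 kWh × €0.138 = €12.42
Energy charge = €49.22; + service €8.09 = €57.31

€57.31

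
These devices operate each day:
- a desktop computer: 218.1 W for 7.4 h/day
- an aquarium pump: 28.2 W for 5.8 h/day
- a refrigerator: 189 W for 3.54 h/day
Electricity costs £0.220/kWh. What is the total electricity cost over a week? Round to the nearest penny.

£3.77

desktop computer: 218.1 W × 7.4 h × 7 d = 11,298 Wh = 11.3 kWh
aquarium pump: 28.2 W × 5.8 h × 7 d = 1,145 Wh = 1.145 kWh
refrigerator: 189 W × 3.54 h × 7 d = 4,683 Wh = 4.683 kWh
Total energy = 11.3 + 1.145 + 4.683 = 17.13 kWh
Cost = 17.13 kWh × £0.220 = £3.77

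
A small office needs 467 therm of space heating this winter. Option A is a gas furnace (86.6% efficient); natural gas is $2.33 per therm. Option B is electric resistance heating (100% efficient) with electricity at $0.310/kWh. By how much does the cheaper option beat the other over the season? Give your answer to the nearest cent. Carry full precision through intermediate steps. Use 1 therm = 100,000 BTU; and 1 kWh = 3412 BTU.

Heat load = 467 therm × 100,000 = 46,700,000 BTU
Gas: input = 46,700,000 / 0.866 = 53,926,097 BTU = 539.3 therm → 539.3 × $2.33 = $1,256.48
Electric: 46,700,000 BTU / 3412 = 13,690 kWh → × $0.310 = $4,242.97
Difference = |$1,256.48 − $4,242.97| = $2,986.49

$2986.49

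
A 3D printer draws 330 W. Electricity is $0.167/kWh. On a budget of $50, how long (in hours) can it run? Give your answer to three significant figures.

907 h

Energy budget = $50 / $0.167 per kWh = 299.4 kWh = 299,401 Wh
Runtime = 299,401 Wh / 330 W = 907.3 h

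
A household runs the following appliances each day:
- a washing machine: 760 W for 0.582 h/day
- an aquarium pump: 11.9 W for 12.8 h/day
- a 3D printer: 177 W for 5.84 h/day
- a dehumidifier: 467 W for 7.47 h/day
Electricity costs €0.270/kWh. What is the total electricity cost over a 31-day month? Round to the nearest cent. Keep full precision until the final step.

€42.83

washing machine: 760 W × 0.582 h × 31 d = 13,712 Wh = 13.71 kWh
aquarium pump: 11.9 W × 12.8 h × 31 d = 4,722 Wh = 4.722 kWh
3D printer: 177 W × 5.84 h × 31 d = 32,044 Wh = 32.04 kWh
dehumidifier: 467 W × 7.47 h × 31 d = 108,143 Wh = 108.1 kWh
Total energy = 13.71 + 4.722 + 32.04 + 108.1 = 158.6 kWh
Cost = 158.6 kWh × €0.270 = €42.83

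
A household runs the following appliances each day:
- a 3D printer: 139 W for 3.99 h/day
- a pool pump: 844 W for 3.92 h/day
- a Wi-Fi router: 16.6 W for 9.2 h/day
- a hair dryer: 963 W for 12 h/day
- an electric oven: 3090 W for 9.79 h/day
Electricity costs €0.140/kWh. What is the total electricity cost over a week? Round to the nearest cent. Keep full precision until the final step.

€44.91

3D printer: 139 W × 3.99 h × 7 d = 3,882 Wh = 3.882 kWh
pool pump: 844 W × 3.92 h × 7 d = 23,159 Wh = 23.16 kWh
Wi-Fi router: 16.6 W × 9.2 h × 7 d = 1,069 Wh = 1.069 kWh
hair dryer: 963 W × 12 h × 7 d = 80,892 Wh = 80.89 kWh
electric oven: 3090 W × 9.79 h × 7 d = 211,758 Wh = 211.8 kWh
Total energy = 3.882 + 23.16 + 1.069 + 80.89 + 211.8 = 320.8 kWh
Cost = 320.8 kWh × €0.140 = €44.91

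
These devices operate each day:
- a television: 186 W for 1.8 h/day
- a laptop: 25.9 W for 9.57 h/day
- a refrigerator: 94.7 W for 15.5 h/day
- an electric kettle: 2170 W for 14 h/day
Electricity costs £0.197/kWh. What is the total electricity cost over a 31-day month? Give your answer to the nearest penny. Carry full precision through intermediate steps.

television: 186 W × 1.8 h × 31 d = 10,379 Wh = 10.38 kWh
laptop: 25.9 W × 9.57 h × 31 d = 7,684 Wh = 7.684 kWh
refrigerator: 94.7 W × 15.5 h × 31 d = 45,503 Wh = 45.5 kWh
electric kettle: 2170 W × 14 h × 31 d = 941,780 Wh = 941.8 kWh
Total energy = 10.38 + 7.684 + 45.5 + 941.8 = 1,005 kWh
Cost = 1,005 kWh × £0.197 = £198.05

£198.05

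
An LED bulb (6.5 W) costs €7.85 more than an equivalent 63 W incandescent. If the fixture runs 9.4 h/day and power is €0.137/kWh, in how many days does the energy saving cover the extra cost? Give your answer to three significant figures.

Power saved = 63 − 6.5 = 56.5 W
Daily energy saved = 56.5 W × 9.4 h = 531.1 Wh = 0.5311 kWh
Daily savings = 0.5311 × €0.137 = €0.0728
Payback = €7.85 / €0.0728 per day = 107.9 days

108 days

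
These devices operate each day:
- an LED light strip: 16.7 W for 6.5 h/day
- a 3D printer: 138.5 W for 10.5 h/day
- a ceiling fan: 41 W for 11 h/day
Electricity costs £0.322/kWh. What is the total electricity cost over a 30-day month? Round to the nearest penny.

LED light strip: 16.7 W × 6.5 h × 30 d = 3,256 Wh = 3.256 kWh
3D printer: 138.5 W × 10.5 h × 30 d = 43,628 Wh = 43.63 kWh
ceiling fan: 41 W × 11 h × 30 d = 13,530 Wh = 13.53 kWh
Total energy = 3.256 + 43.63 + 13.53 = 60.41 kWh
Cost = 60.41 kWh × £0.322 = £19.45

£19.45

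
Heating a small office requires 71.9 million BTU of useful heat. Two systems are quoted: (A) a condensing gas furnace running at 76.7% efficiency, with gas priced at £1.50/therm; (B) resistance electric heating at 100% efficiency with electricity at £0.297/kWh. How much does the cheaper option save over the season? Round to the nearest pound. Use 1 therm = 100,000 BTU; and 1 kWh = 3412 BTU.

Heat load = 71.9 × 10⁶ BTU = 71,900,000 BTU
Gas: input = 71,900,000 / 0.767 = 93,741,851 BTU = 937.4 therm → 937.4 × £1.50 = £1,406.13
Electric: 71,900,000 BTU / 3412 = 21,070 kWh → × £0.297 = £6,258.59
Difference = |£1,406.13 − £6,258.59| = £4,852.46 ≈ £4852

£4852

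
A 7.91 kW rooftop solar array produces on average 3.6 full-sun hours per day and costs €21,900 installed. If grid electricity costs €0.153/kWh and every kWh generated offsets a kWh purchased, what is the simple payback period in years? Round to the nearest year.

14 years

Daily generation = 7.91 kW × 3.6 h = 28.48 kWh
Annual generation = 28.48 × 365 = 10394 kWh
Annual savings = 10394 × €0.153 = €1,590.24
Payback = €21,900 / €1,590.24 = 13.8 years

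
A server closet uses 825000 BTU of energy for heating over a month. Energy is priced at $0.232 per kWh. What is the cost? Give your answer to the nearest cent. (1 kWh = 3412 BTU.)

$56.10

825000 BTU × (0.00029308 kWh/BTU) = 241.8 kWh
Cost = 241.8 kWh × $0.232/kWh = $56.10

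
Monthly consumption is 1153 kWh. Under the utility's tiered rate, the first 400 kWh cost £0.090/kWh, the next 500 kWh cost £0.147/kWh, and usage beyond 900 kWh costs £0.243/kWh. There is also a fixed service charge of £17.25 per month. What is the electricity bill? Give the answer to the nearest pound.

£188

First 400 kWh × £0.090 = £36.00
Next 500 kWh × £0.147 = £73.50
Remaining 253 kWh × £0.243 = £61.48
Energy charge = £170.98; + service £17.25 = £188.23 ≈ £188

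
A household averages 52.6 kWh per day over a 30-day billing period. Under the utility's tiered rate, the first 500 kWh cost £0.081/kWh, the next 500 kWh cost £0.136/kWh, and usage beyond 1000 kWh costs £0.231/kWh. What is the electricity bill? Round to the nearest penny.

Usage = 52.6 kWh/day × 30 days = 1578 kWh
First 500 kWh × £0.081 = £40.50
Next 500 kWh × £0.136 = £68.00
Remaining 578 kWh × £0.231 = £133.52
Total = £242.02

£242.02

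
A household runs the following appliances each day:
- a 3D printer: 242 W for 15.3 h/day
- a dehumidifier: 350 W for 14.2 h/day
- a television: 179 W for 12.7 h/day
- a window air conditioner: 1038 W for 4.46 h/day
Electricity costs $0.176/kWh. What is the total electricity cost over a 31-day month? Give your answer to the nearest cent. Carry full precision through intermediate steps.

3D printer: 242 W × 15.3 h × 31 d = 114,781 Wh = 114.8 kWh
dehumidifier: 350 W × 14.2 h × 31 d = 154,070 Wh = 154.1 kWh
television: 179 W × 12.7 h × 31 d = 70,472 Wh = 70.47 kWh
window air conditioner: 1038 W × 4.46 h × 31 d = 143,514 Wh = 143.5 kWh
Total energy = 114.8 + 154.1 + 70.47 + 143.5 = 482.8 kWh
Cost = 482.8 kWh × $0.176 = $84.98

$84.98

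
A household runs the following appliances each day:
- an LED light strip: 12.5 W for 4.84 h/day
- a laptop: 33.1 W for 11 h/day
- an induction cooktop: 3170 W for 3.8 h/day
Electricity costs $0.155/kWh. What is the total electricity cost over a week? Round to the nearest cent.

LED light strip: 12.5 W × 4.84 h × 7 d = 424 Wh = 0.4235 kWh
laptop: 33.1 W × 11 h × 7 d = 2,549 Wh = 2.549 kWh
induction cooktop: 3170 W × 3.8 h × 7 d = 84,322 Wh = 84.32 kWh
Total energy = 0.4235 + 2.549 + 84.32 = 87.29 kWh
Cost = 87.29 kWh × $0.155 = $13.53

$13.53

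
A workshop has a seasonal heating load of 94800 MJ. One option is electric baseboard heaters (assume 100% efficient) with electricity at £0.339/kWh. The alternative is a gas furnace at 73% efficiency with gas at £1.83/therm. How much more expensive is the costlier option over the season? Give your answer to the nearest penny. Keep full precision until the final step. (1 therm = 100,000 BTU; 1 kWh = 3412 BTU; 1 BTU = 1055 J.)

£6675.24

Heat load = 94800 MJ = 94,800,000,000 J / 1055 = 89,857,820 BTU
Gas: input = 89,857,820 / 0.73 = 123,092,904 BTU = 1,231 therm → 1,231 × £1.83 = £2,252.60
Electric: 89,857,820 BTU / 3412 = 26,340 kWh → × £0.339 = £8,927.84
Difference = |£2,252.60 − £8,927.84| = £6,675.24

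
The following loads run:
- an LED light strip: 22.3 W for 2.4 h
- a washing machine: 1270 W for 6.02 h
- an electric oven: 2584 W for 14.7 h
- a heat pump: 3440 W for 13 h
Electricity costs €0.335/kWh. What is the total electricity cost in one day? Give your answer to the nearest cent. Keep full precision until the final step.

LED light strip: 22.3 W × 2.4 h = 54 Wh = 0.05352 kWh
washing machine: 1270 W × 6.02 h = 7,645 Wh = 7.645 kWh
electric oven: 2584 W × 14.7 h = 37,985 Wh = 37.98 kWh
heat pump: 3440 W × 13 h = 44,720 Wh = 44.72 kWh
Total energy = 0.05352 + 7.645 + 37.98 + 44.72 = 90.4 kWh
Cost = 90.4 kWh × €0.335 = €30.29

€30.29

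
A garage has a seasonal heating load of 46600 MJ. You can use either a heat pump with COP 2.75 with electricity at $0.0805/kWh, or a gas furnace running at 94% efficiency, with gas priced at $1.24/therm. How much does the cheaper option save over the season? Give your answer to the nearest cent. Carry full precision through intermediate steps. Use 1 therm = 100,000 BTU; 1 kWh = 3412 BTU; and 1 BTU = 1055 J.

Heat load = 46600 MJ = 46,600,000,000 J / 1055 = 44,170,616 BTU
Gas: input = 44,170,616 / 0.94 = 46,990,017 BTU = 469.9 therm → 469.9 × $1.24 = $582.68
Heat pump: 44,170,616 BTU / 3412 = 12,950 kWh heat; / 2.75 = 4,708 kWh in → × $0.0805 = $378.95
Difference = |$582.68 − $378.95| = $203.72

$203.72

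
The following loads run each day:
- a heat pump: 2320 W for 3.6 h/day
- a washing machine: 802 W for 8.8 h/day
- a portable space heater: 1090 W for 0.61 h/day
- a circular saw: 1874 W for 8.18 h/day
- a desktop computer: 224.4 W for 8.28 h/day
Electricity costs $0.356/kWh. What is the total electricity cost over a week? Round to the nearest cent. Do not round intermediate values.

$82.89

heat pump: 2320 W × 3.6 h × 7 d = 58,464 Wh = 58.46 kWh
washing machine: 802 W × 8.8 h × 7 d = 49,403 Wh = 49.4 kWh
portable space heater: 1090 W × 0.61 h × 7 d = 4,654 Wh = 4.654 kWh
circular saw: 1874 W × 8.18 h × 7 d = 107,305 Wh = 107.3 kWh
desktop computer: 224.4 W × 8.28 h × 7 d = 13,006 Wh = 13.01 kWh
Total energy = 58.46 + 49.4 + 4.654 + 107.3 + 13.01 = 232.8 kWh
Cost = 232.8 kWh × $0.356 = $82.89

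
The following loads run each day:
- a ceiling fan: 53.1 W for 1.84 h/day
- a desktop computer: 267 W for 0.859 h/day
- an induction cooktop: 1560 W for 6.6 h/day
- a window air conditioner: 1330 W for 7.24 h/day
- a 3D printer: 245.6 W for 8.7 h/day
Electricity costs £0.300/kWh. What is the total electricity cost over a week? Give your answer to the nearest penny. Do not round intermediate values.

£47.02

ceiling fan: 53.1 W × 1.84 h × 7 d = 684 Wh = 0.6839 kWh
desktop computer: 267 W × 0.859 h × 7 d = 1,605 Wh = 1.605 kWh
induction cooktop: 1560 W × 6.6 h × 7 d = 72,072 Wh = 72.07 kWh
window air conditioner: 1330 W × 7.24 h × 7 d = 67,404 Wh = 67.4 kWh
3D printer: 245.6 W × 8.7 h × 7 d = 14,957 Wh = 14.96 kWh
Total energy = 0.6839 + 1.605 + 72.07 + 67.4 + 14.96 = 156.7 kWh
Cost = 156.7 kWh × £0.300 = £47.02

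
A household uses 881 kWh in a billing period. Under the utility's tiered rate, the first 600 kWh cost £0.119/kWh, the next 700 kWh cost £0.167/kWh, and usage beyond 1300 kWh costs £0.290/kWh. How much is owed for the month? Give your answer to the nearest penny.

First 600 kWh × £0.119 = £71.40
Next 281 kWh × £0.167 = £46.93
Remaining tier: 0 kWh (not reached)
Total = £118.33

£118.33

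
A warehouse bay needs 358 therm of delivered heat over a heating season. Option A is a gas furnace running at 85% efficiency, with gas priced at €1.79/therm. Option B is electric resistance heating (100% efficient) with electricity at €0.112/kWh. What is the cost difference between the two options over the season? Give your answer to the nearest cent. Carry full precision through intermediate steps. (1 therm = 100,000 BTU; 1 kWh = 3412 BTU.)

€421.24

Heat load = 358 therm × 100,000 = 35,800,000 BTU
Gas: input = 35,800,000 / 0.850 = 42,117,647 BTU = 421.2 therm → 421.2 × €1.79 = €753.91
Electric: 35,800,000 BTU / 3412 = 10,490 kWh → × €0.112 = €1,175.15
Difference = |€753.91 − €1,175.15| = €421.24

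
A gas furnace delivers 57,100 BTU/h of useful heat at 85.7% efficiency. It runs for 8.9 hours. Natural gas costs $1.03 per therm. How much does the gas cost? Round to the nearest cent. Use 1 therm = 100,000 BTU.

Heat delivered = 57,100 BTU/h × 8.9 h = 508,190 BTU
Gas input = 508,190 / 0.857 = 592,987 BTU
= 592,987 / 100,000 = 5.93 therm
Cost = 5.93 × $1.03/therm = $6.11

$6.11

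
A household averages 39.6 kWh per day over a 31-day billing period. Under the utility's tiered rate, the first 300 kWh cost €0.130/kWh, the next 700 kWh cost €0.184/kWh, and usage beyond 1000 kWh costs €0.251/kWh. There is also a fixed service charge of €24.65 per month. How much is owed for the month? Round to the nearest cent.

Usage = 39.6 kWh/day × 31 days = 1227.6 kWh
First 300 kWh × €0.130 = €39.00
Next 700 kWh × €0.184 = €128.80
Remaining 227.6 kWh × €0.251 = €57.13
Energy charge = €224.93; + service €24.65 = €249.58

€249.58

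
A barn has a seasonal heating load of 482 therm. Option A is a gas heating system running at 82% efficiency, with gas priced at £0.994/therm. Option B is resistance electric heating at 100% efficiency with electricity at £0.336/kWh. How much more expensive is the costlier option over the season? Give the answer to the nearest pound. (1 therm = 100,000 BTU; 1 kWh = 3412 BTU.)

Heat load = 482 therm × 100,000 = 48,200,000 BTU
Gas: input = 48,200,000 / 0.82 = 58,780,488 BTU = 587.8 therm → 587.8 × £0.994 = £584.28
Electric: 48,200,000 BTU / 3412 = 14,130 kWh → × £0.336 = £4,746.54
Difference = |£584.28 − £4,746.54| = £4,162.26 ≈ £4162

£4162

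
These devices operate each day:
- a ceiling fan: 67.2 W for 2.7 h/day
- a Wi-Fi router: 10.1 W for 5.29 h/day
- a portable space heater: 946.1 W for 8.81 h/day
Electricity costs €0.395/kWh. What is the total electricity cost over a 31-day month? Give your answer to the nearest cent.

ceiling fan: 67.2 W × 2.7 h × 31 d = 5,625 Wh = 5.625 kWh
Wi-Fi router: 10.1 W × 5.29 h × 31 d = 1,656 Wh = 1.656 kWh
portable space heater: 946.1 W × 8.81 h × 31 d = 258,389 Wh = 258.4 kWh
Total energy = 5.625 + 1.656 + 258.4 = 265.7 kWh
Cost = 265.7 kWh × €0.395 = €104.94

€104.94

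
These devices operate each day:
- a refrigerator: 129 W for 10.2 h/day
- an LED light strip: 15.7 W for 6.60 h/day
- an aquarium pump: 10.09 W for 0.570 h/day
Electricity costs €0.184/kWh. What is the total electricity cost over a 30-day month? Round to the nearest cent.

€7.87

refrigerator: 129 W × 10.2 h × 30 d = 39,474 Wh = 39.47 kWh
LED light strip: 15.7 W × 6.60 h × 30 d = 3,109 Wh = 3.109 kWh
aquarium pump: 10.09 W × 0.570 h × 30 d = 173 Wh = 0.1725 kWh
Total energy = 39.47 + 3.109 + 0.1725 = 42.76 kWh
Cost = 42.76 kWh × €0.184 = €7.87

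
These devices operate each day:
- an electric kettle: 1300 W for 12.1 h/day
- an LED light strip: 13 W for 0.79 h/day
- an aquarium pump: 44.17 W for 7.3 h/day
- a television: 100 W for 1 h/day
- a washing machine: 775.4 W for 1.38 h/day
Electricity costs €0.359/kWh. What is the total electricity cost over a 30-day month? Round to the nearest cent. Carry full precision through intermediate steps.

electric kettle: 1300 W × 12.1 h × 30 d = 471,900 Wh = 471.9 kWh
LED light strip: 13 W × 0.79 h × 30 d = 308 Wh = 0.3081 kWh
aquarium pump: 44.17 W × 7.3 h × 30 d = 9,673 Wh = 9.673 kWh
television: 100 W × 1 h × 30 d = 3,000 Wh = 3 kWh
washing machine: 775.4 W × 1.38 h × 30 d = 32,102 Wh = 32.1 kWh
Total energy = 471.9 + 0.3081 + 9.673 + 3 + 32.1 = 517 kWh
Cost = 517 kWh × €0.359 = €185.60

€185.60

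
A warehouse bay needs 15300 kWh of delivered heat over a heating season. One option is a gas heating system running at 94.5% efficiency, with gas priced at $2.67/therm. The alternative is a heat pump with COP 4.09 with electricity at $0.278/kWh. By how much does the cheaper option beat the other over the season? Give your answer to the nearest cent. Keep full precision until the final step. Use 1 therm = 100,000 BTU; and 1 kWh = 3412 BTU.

Heat load = 15300 kWh × 3412 = 52,203,600 BTU
Gas: input = 52,203,600 / 0.945 = 55,241,905 BTU = 552.4 therm → 552.4 × $2.67 = $1,474.96
Heat pump: 52,203,600 BTU / 3412 = 15,300 kWh heat; / 4.09 = 3,741 kWh in → × $0.278 = $1,039.95
Difference = |$1,474.96 − $1,039.95| = $435.01

$435.01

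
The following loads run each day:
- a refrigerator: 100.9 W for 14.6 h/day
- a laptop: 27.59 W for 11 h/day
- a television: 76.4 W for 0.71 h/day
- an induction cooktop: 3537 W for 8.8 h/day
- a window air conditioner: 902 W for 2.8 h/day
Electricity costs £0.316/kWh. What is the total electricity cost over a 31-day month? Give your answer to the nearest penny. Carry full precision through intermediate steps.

£347.58

refrigerator: 100.9 W × 14.6 h × 31 d = 45,667 Wh = 45.67 kWh
laptop: 27.59 W × 11 h × 31 d = 9,408 Wh = 9.408 kWh
television: 76.4 W × 0.71 h × 31 d = 1,682 Wh = 1.682 kWh
induction cooktop: 3537 W × 8.8 h × 31 d = 964,894 Wh = 964.9 kWh
window air conditioner: 902 W × 2.8 h × 31 d = 78,294 Wh = 78.29 kWh
Total energy = 45.67 + 9.408 + 1.682 + 964.9 + 78.29 = 1,100 kWh
Cost = 1,100 kWh × £0.316 = £347.58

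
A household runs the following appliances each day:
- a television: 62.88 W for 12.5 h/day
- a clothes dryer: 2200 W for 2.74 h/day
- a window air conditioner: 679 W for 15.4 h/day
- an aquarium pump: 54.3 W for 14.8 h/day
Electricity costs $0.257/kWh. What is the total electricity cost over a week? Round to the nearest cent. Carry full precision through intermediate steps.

television: 62.88 W × 12.5 h × 7 d = 5,502 Wh = 5.502 kWh
clothes dryer: 2200 W × 2.74 h × 7 d = 42,196 Wh = 42.2 kWh
window air conditioner: 679 W × 15.4 h × 7 d = 73,196 Wh = 73.2 kWh
aquarium pump: 54.3 W × 14.8 h × 7 d = 5,625 Wh = 5.625 kWh
Total energy = 5.502 + 42.2 + 73.2 + 5.625 = 126.5 kWh
Cost = 126.5 kWh × $0.257 = $32.52

$32.52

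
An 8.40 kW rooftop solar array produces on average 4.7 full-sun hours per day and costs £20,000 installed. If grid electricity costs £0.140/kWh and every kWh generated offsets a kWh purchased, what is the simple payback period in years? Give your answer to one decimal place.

9.9 years

Daily generation = 8.40 kW × 4.7 h = 39.48 kWh
Annual generation = 39.48 × 365 = 14410 kWh
Annual savings = 14410 × £0.140 = £2,017.43
Payback = £20,000 / £2,017.43 = 9.91 years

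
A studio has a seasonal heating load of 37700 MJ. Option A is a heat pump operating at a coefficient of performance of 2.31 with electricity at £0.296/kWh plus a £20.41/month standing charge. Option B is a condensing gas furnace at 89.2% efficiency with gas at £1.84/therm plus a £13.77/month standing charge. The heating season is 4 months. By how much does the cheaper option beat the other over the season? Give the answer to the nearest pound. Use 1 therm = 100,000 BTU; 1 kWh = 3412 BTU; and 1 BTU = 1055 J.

Heat load = 37700 MJ = 37,700,000,000 J / 1055 = 35,734,597 BTU
Gas: input = 35,734,597 / 0.892 = 40,061,208 BTU = 400.6 therm → 400.6 × £1.84 = £737.13; + 4 × £13.77 standing = £792.21
Heat pump: 35,734,597 BTU / 3412 = 10,470 kWh heat; / 2.31 = 4,534 kWh in → × £0.296 = £1,342.02; + 4 × £20.41 standing = £1,423.66
Difference = |£792.21 − £1,423.66| = £631.46 ≈ £631

£631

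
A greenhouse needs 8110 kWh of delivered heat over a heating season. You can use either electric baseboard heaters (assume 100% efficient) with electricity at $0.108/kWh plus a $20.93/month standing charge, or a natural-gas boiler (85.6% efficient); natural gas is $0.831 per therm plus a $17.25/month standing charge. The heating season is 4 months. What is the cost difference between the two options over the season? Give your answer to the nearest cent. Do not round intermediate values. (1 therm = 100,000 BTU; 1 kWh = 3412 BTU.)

$621.97

Heat load = 8110 kWh × 3412 = 27,671,320 BTU
Gas: input = 27,671,320 / 0.856 = 32,326,308 BTU = 323.3 therm → 323.3 × $0.831 = $268.63; + 4 × $17.25 standing = $337.63
Electric: 27,671,320 BTU / 3412 = 8,110 kWh → × $0.108 = $875.88; + 4 × $20.93 standing = $959.60
Difference = |$337.63 − $959.60| = $621.97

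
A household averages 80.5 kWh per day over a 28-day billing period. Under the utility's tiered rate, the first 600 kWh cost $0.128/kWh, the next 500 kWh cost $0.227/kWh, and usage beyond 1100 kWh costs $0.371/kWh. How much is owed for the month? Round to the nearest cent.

$618.43

Usage = 80.5 kWh/day × 28 days = 2254 kWh
First 600 kWh × $0.128 = $76.80
Next 500 kWh × $0.227 = $113.50
Remaining 1154 kWh × $0.371 = $428.13
Total = $618.43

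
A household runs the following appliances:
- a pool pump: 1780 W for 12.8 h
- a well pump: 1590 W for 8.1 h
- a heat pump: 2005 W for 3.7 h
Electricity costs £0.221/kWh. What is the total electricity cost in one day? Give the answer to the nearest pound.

£10

pool pump: 1780 W × 12.8 h = 22,784 Wh = 22.78 kWh
well pump: 1590 W × 8.1 h = 12,879 Wh = 12.88 kWh
heat pump: 2005 W × 3.7 h = 7,418 Wh = 7.418 kWh
Total energy = 22.78 + 12.88 + 7.418 = 43.08 kWh
Cost = 43.08 kWh × £0.221 = £9.52 ≈ £10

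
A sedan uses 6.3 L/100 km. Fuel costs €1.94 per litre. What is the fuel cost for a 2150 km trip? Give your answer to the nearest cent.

€262.77

Fuel = 6.3 L/100 km × 2150 km / 100 = 135.4 L
Cost = 135.4 L × €1.94/L = €262.77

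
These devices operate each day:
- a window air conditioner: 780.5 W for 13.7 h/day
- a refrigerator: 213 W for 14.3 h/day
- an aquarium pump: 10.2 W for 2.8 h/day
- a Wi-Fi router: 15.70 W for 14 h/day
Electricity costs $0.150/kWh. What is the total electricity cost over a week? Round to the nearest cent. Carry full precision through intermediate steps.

$14.69

window air conditioner: 780.5 W × 13.7 h × 7 d = 74,850 Wh = 74.85 kWh
refrigerator: 213 W × 14.3 h × 7 d = 21,321 Wh = 21.32 kWh
aquarium pump: 10.2 W × 2.8 h × 7 d = 200 Wh = 0.1999 kWh
Wi-Fi router: 15.70 W × 14 h × 7 d = 1,539 Wh = 1.539 kWh
Total energy = 74.85 + 21.32 + 0.1999 + 1.539 = 97.91 kWh
Cost = 97.91 kWh × $0.150 = $14.69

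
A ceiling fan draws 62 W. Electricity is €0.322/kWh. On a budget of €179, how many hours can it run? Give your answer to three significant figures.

8970 h

Energy budget = €179 / €0.322 per kWh = 555.9 kWh = 555,901 Wh
Runtime = 555,901 Wh / 62 W = 8,966 h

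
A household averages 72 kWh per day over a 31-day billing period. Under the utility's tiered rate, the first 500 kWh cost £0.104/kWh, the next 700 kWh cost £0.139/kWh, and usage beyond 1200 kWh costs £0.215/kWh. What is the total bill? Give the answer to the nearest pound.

Usage = 72 kWh/day × 31 days = 2232 kWh
First 500 kWh × £0.104 = £52.00
Next 700 kWh × £0.139 = £97.30
Remaining 1032 kWh × £0.215 = £221.88
Total = £371.18 ≈ £371

£371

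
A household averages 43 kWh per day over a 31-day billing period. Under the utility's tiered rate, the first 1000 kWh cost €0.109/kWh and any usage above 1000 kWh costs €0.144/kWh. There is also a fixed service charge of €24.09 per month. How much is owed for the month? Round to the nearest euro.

Usage = 43 kWh/day × 31 days = 1333 kWh
First 1000 kWh × €0.109 = €109.00
Remaining 333 kWh × €0.144 = €47.95
Energy charge = €156.95; + service €24.09 = €181.04 ≈ €181

€181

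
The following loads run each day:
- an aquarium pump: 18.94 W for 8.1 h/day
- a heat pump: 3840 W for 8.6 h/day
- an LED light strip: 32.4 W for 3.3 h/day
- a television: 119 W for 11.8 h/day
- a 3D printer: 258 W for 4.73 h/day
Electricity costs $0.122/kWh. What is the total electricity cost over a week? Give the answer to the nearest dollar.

$31

aquarium pump: 18.94 W × 8.1 h × 7 d = 1,074 Wh = 1.074 kWh
heat pump: 3840 W × 8.6 h × 7 d = 231,168 Wh = 231.2 kWh
LED light strip: 32.4 W × 3.3 h × 7 d = 748 Wh = 0.7484 kWh
television: 119 W × 11.8 h × 7 d = 9,829 Wh = 9.829 kWh
3D printer: 258 W × 4.73 h × 7 d = 8,542 Wh = 8.542 kWh
Total energy = 1.074 + 231.2 + 0.7484 + 9.829 + 8.542 = 251.4 kWh
Cost = 251.4 kWh × $0.122 = $30.67 ≈ $31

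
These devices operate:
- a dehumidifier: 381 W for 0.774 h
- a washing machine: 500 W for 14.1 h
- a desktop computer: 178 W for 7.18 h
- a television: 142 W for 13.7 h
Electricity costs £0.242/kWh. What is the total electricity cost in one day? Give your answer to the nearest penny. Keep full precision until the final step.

dehumidifier: 381 W × 0.774 h = 295 Wh = 0.2949 kWh
washing machine: 500 W × 14.1 h = 7,050 Wh = 7.05 kWh
desktop computer: 178 W × 7.18 h = 1,278 Wh = 1.278 kWh
television: 142 W × 13.7 h = 1,945 Wh = 1.945 kWh
Total energy = 0.2949 + 7.05 + 1.278 + 1.945 = 10.57 kWh
Cost = 10.57 kWh × £0.242 = £2.56

£2.56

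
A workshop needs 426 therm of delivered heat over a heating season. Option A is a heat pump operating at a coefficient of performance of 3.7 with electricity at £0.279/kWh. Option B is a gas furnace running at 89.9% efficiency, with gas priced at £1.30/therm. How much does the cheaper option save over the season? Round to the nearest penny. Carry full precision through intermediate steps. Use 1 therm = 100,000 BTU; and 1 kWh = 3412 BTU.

£325.44

Heat load = 426 therm × 100,000 = 42,600,000 BTU
Gas: input = 42,600,000 / 0.899 = 47,385,984 BTU = 473.9 therm → 473.9 × £1.30 = £616.02
Heat pump: 42,600,000 BTU / 3412 = 12,490 kWh heat; / 3.7 = 3,374 kWh in → × £0.279 = £941.46
Difference = |£616.02 − £941.46| = £325.44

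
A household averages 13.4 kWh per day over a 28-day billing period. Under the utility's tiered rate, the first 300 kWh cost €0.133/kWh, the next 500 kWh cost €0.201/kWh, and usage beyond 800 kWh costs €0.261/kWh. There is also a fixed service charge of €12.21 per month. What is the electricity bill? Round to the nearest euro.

€67

Usage = 13.4 kWh/day × 28 days = 375.2 kWh
First 300 kWh × €0.133 = €39.90
Next 75.2 kWh × €0.201 = €15.12
Remaining tier: 0 kWh (not reached)
Energy charge = €55.02; + service €12.21 = €67.23 ≈ €67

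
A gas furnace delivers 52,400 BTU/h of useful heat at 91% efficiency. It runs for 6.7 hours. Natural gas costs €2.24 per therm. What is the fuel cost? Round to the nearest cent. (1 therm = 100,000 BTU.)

€8.64

Heat delivered = 52,400 BTU/h × 6.7 h = 351,080 BTU
Gas input = 351,080 / 0.91 = 385,802 BTU
= 385,802 / 100,000 = 3.858 therm
Cost = 3.858 × €2.24/therm = €8.64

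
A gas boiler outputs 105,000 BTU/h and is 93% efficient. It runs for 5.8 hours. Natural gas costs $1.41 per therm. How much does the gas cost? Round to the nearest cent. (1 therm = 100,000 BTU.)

Heat delivered = 105,000 BTU/h × 5.8 h = 609,000 BTU
Gas input = 609,000 / 0.93 = 654,839 BTU
= 654,839 / 100,000 = 6.548 therm
Cost = 6.548 × $1.41/therm = $9.23

$9.23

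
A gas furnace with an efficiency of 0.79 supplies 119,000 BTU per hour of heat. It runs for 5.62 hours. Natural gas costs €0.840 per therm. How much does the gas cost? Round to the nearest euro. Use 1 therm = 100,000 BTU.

€7

Heat delivered = 119,000 BTU/h × 5.62 h = 668,780 BTU
Gas input = 668,780 / 0.79 = 846,557 BTU
= 846,557 / 100,000 = 8.466 therm
Cost = 8.466 × €0.840/therm = €7.11 ≈ €7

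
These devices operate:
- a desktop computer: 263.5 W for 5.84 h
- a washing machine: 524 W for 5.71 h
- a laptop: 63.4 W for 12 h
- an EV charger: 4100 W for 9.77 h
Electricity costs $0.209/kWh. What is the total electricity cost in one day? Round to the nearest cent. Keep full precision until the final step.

$9.48

desktop computer: 263.5 W × 5.84 h = 1,539 Wh = 1.539 kWh
washing machine: 524 W × 5.71 h = 2,992 Wh = 2.992 kWh
laptop: 63.4 W × 12 h = 761 Wh = 0.7608 kWh
EV charger: 4100 W × 9.77 h = 40,057 Wh = 40.06 kWh
Total energy = 1.539 + 2.992 + 0.7608 + 40.06 = 45.35 kWh
Cost = 45.35 kWh × $0.209 = $9.48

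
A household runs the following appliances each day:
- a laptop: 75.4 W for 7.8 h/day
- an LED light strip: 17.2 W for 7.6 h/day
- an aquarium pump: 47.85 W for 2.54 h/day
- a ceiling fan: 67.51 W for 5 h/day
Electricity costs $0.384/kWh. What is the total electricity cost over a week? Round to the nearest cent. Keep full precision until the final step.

laptop: 75.4 W × 7.8 h × 7 d = 4,117 Wh = 4.117 kWh
LED light strip: 17.2 W × 7.6 h × 7 d = 915 Wh = 0.915 kWh
aquarium pump: 47.85 W × 2.54 h × 7 d = 851 Wh = 0.8508 kWh
ceiling fan: 67.51 W × 5 h × 7 d = 2,363 Wh = 2.363 kWh
Total energy = 4.117 + 0.915 + 0.8508 + 2.363 = 8.246 kWh
Cost = 8.246 kWh × $0.384 = $3.17

$3.17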